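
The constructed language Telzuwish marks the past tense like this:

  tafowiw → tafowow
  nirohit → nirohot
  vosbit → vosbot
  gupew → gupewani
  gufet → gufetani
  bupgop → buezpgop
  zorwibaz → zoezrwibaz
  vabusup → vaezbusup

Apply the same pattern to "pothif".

pothof

tafowiw and gupew both end in -w yet inflect differently (tafowow, gupewani), so the final letter is not what conditions the rule; the last vowel is.
"pothif" has last vowel 'i'. The stems whose last vowel is 'i' (tafowiw → tafowow, nirohit → nirohot, vosbit → vosbot) change the last vowel to 'o'.
So pothif → pothof.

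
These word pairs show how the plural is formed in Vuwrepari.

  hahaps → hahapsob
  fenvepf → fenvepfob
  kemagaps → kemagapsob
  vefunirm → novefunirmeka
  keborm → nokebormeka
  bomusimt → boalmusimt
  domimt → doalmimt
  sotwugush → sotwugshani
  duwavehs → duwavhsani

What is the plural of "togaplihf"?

hahaps and duwavehs both end in -s yet inflect differently (hahapsob, duwavhsani), so the final letter is not what conditions the rule; the second-to-last letter is.
"togaplihf" has second-to-last letter 'h'. The one such stem in the data (duwavehs → duwavhsani) deletes the last vowel and adds -ani (as does sotwugush), so the same rule applies.
So togaplihf → togaplhfani.

togaplhfani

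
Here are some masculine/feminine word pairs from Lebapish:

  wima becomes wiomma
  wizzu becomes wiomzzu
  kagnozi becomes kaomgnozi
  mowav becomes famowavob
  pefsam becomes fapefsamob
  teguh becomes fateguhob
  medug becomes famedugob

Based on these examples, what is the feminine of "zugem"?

medug and wizzu both have last vowel 'u' yet inflect differently (famedugob, wiomzzu), so the last vowel is not what conditions the rule; whether the stem ends in a vowel or a consonant is.
"zugem" ends in a consonant. The stems ending in a consonant (medug → famedugob, teguh → fateguhob, pefsam → fapefsamob) add fa- … -ob around the stem.
So zugem → fazugemob.

fazugemob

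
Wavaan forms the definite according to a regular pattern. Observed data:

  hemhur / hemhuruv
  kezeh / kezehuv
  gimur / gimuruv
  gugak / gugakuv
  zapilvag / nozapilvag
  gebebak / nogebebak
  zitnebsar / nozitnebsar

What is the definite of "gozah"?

gugak and gebebak both end in -k yet inflect differently (gugakuv, nogebebak), so the final letter is not what conditions the rule; the number of vowels is.
"gozah" has 2 vowels. The stems with 2 vowels (hemhur → hemhuruv, kezeh → kezehuv, gimur → gimuruv) add -uv.
The other pattern: stems with 3 vowels add the prefix no-.
So gozah → gozahuv.

gozahuv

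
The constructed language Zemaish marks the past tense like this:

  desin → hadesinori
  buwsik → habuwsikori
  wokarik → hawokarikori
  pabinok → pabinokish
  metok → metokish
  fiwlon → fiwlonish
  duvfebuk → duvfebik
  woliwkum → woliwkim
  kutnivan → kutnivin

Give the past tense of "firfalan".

"firfalan" has last vowel 'a'. The one such stem in the data (kutnivan → kutnivin) changes the last vowel to 'i' (as do duvfebuk, woliwkum), so the same rule applies.
The other patterns: stems whose last vowel is 'i' add ha- … -ori around the stem; stems whose last vowel is 'o' add -ish.
So firfalan → firfalin.

firfalin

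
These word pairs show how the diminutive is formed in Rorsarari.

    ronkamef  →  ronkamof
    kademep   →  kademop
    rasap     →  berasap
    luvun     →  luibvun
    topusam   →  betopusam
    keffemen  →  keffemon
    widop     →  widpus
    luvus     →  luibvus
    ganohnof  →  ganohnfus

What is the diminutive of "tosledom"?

"tosledom" has last vowel 'o'. The stems whose last vowel is 'o' (ganohnof → ganohnfus, widop → widpus) delete the last vowel and add -us.
So tosledom → tosledmus.

tosledmus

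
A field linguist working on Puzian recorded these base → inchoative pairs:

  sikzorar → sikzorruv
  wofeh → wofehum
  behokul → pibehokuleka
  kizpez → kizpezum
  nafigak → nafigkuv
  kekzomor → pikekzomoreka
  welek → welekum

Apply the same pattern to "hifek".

nafigak and welek both end in -k yet inflect differently (nafigkuv, welekum), so the final letter is not what conditions the rule; the last vowel is.
"hifek" has last vowel 'e'. The stems whose last vowel is 'e' (welek → welekum, kizpez → kizpezum, wofeh → wofehum) add -um.
The other patterns: stems whose last vowel is 'a' delete the last vowel and add -uv; stems whose last vowel is 'o' or 'u' add pi- … -eka around the stem.
So hifek → hifekum.

hifekum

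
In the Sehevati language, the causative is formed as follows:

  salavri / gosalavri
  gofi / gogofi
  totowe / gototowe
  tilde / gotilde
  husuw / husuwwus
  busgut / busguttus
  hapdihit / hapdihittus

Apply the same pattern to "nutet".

"nutet" ends in a consonant. The stems ending in a consonant (busgut → busguttus, hapdihit → hapdihittus, husuw → husuwwus) double the final consonant and add -us.
So nutet → nutettus.

nutettus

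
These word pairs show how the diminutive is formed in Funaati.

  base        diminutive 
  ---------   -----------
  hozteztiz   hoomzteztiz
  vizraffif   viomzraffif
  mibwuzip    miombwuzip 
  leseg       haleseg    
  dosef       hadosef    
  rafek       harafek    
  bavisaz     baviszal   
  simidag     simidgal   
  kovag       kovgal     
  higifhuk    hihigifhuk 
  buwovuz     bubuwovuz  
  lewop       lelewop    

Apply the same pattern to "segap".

vizraffif and dosef both end in -f yet inflect differently (viomzraffif, hadosef), so the final letter is not what conditions the rule; the last vowel is.
"segap" has last vowel 'a'. The stems whose last vowel is 'a' (bavisaz → baviszal, simidag → simidgal, kovag → kovgal) delete the last vowel and add -al.
So segap → segpal.

segpal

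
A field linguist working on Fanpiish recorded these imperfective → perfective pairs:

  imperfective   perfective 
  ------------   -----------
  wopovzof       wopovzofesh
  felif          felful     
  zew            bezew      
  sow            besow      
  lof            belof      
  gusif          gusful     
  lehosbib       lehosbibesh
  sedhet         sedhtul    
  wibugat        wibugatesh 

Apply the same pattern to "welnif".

lof and gusif both end in -f yet inflect differently (belof, gusful), so the final letter is not what conditions the rule; the number of vowels is.
"welnif" has 2 vowels. The stems with 2 vowels (gusif → gusful, felif → felful, sedhet → sedhtul) delete the last vowel and add -ul.
The other patterns: stems with 1 vowel add the prefix be-; stems with 3 vowels add -esh.
So welnif → welnful.

welnful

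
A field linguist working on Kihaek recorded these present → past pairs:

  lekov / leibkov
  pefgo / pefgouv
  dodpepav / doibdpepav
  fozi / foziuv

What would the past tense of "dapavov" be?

daibpavov

pefgo and lekov both have last vowel 'o' yet inflect differently (pefgouv, leibkov), so the last vowel is not what conditions the rule; whether the stem ends in a vowel or a consonant is.
"dapavov" ends in a consonant. The stems ending in a consonant (lekov → leibkov, dodpepav → doibdpepav) insert -ib- after the first vowel.
The other pattern: stems ending in a vowel add -uv.
So dapavov → daibpavov.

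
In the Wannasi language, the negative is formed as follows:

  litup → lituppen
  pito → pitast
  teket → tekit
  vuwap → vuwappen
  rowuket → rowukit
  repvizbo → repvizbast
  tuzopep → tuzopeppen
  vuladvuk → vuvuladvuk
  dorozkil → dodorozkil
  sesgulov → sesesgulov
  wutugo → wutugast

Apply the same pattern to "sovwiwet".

tuzopep and rowuket both have last vowel 'e' yet inflect differently (tuzopeppen, rowukit), so the last vowel is not what conditions the rule; the final letter is.
"sovwiwet" ends in -t. The stems ending in -t (rowuket → rowukit, teket → tekit) change the last vowel to 'i'.
So sovwiwet → sovwiwit.

sovwiwit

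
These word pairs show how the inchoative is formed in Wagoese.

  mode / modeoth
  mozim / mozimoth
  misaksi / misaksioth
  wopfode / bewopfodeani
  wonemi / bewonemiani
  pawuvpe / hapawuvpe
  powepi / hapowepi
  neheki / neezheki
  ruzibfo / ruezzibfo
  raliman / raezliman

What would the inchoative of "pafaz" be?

"pafaz" begins with p-. The stems beginning with p- (pawuvpe → hapawuvpe, powepi → hapowepi) add the prefix ha-.
So pafaz → hapafaz.

hapafaz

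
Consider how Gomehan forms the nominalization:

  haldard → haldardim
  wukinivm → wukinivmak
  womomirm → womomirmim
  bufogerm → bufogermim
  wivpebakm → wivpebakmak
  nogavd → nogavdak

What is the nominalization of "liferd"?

"liferd" has second-to-last letter 'r'. The stems whose second-to-last letter is 'r' (bufogerm → bufogermim, womomirm → womomirmim, haldard → haldardim) add -im.
So liferd → liferdim.

liferdim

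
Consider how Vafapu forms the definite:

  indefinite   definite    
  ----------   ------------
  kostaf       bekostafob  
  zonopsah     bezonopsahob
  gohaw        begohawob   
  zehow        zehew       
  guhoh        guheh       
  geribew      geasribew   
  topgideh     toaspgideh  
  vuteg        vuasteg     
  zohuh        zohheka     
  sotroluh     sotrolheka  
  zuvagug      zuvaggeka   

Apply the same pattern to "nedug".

nedgeka

"nedug" has last vowel 'u'. The stems whose last vowel is 'u' (zohuh → zohheka, sotroluh → sotrolheka, zuvagug → zuvaggeka) delete the last vowel and add -eka.
The other patterns: stems whose last vowel is 'a' add be- … -ob around the stem; stems whose last vowel is 'o' change the last vowel to 'e'; stems whose last vowel is 'e' insert -as- after the first vowel.
So nedug → nedgeka.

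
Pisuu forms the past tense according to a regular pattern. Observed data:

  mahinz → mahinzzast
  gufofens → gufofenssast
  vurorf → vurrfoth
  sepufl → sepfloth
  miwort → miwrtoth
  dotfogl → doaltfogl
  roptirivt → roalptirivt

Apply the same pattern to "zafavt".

sepufl and dotfogl both end in -l yet inflect differently (sepfloth, doaltfogl), so the final letter is not what conditions the rule; the second-to-last letter is.
"zafavt" has second-to-last letter 'v'. The one such stem in the data (roptirivt → roalptirivt) inserts -al- after the first vowel (as does dotfogl), so the same rule applies.
So zafavt → zaalfavt.

zaalfavt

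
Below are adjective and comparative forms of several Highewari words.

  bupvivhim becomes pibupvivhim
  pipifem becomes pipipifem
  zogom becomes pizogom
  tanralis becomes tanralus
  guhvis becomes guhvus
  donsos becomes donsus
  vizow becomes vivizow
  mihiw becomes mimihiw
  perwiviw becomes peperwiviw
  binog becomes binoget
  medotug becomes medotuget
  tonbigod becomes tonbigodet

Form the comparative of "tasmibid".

bupvivhim and tanralis both have last vowel 'i' yet inflect differently (pibupvivhim, tanralus), so the last vowel is not what conditions the rule; the final letter is.
"tasmibid" ends in -d. The one such stem in the data (tonbigod → tonbigodet) adds -et, so the same rule applies.
So tasmibid → tasmibidet.

tasmibidet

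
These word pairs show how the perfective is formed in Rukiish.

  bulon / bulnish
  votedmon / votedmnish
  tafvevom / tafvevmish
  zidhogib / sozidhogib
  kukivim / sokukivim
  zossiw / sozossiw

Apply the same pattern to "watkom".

watkmish

tafvevom and kukivim both end in -m yet inflect differently (tafvevmish, sokukivim), so the final letter is not what conditions the rule; the last vowel is.
"watkom" has last vowel 'o'. The stems whose last vowel is 'o' (bulon → bulnish, votedmon → votedmnish, tafvevom → tafvevmish) delete the last vowel and add -ish.
So watkom → watkmish.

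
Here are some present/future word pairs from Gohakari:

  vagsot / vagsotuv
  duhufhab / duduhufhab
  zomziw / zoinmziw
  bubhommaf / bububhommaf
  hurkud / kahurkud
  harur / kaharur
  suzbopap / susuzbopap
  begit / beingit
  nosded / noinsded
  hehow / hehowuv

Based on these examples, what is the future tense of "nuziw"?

hehow and zomziw both end in -w yet inflect differently (hehowuv, zoinmziw), so the final letter is not what conditions the rule; the last vowel is.
"nuziw" has last vowel 'i'. The stems whose last vowel is 'i' (zomziw → zoinmziw, begit → beingit) insert -in- after the first vowel.
So nuziw → nuinziw.

nuinziw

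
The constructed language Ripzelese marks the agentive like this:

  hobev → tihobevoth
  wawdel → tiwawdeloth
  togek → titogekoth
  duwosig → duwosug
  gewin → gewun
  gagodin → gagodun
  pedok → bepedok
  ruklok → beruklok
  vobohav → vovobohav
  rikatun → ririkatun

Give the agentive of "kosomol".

bekosomol

togek and pedok both end in -k yet inflect differently (titogekoth, bepedok), so the final letter is not what conditions the rule; the last vowel is.
"kosomol" has last vowel 'o'. The stems whose last vowel is 'o' (pedok → bepedok, ruklok → beruklok) add the prefix be-.
The other patterns: stems whose last vowel is 'e' add ti- … -oth around the stem; stems whose last vowel is 'i' change the last vowel to 'u'; stems whose last vowel is 'a' or 'u' repeat the first consonant+vowel as a prefix.
So kosomol → bekosomol.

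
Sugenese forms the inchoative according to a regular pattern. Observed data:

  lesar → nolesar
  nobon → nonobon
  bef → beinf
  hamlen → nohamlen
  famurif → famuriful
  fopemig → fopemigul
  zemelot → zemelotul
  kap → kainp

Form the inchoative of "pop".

poinp

bef and famurif both end in -f yet inflect differently (beinf, famuriful), so the final letter is not what conditions the rule; the number of vowels is.
"pop" has 1 vowel. The stems with 1 vowel (bef → beinf, kap → kainp) insert -in- after the first vowel.
So pop → poinp.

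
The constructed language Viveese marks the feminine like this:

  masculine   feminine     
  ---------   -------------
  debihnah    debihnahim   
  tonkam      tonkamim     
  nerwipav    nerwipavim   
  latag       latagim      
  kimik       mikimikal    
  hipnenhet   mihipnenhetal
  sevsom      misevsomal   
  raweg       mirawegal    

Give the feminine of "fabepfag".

tonkam and sevsom both end in -m yet inflect differently (tonkamim, misevsomal), so the final letter is not what conditions the rule; the last vowel is.
"fabepfag" has last vowel 'a'. The stems whose last vowel is 'a' (debihnah → debihnahim, tonkam → tonkamim, nerwipav → nerwipavim) add -im.
So fabepfag → fabepfagim.

fabepfagim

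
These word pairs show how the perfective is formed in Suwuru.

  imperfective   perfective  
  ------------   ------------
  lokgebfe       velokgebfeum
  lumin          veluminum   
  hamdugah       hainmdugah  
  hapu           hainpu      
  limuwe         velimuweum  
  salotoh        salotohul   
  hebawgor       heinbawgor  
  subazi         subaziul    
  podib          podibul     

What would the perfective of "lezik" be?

hamdugah and salotoh both end in -h yet inflect differently (hainmdugah, salotohul), so the final letter is not what conditions the rule; the first letter is.
"lezik" begins with l-. The stems beginning with l- (limuwe → velimuweum, lokgebfe → velokgebfeum, lumin → veluminum) add ve- … -um around the stem.
So lezik → velezikum.

velezikum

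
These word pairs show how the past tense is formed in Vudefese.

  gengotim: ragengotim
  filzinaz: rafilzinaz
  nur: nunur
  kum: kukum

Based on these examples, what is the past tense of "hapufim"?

rahapufim

gengotim and kum both end in -m yet inflect differently (ragengotim, kukum), so the final letter is not what conditions the rule; the number of vowels is.
"hapufim" has 3 vowels. The stems with 3 vowels (gengotim → ragengotim, filzinaz → rafilzinaz) add the prefix ra-.
The other pattern: stems with 1 vowel repeat the first consonant+vowel as a prefix.
So hapufim → rahapufim.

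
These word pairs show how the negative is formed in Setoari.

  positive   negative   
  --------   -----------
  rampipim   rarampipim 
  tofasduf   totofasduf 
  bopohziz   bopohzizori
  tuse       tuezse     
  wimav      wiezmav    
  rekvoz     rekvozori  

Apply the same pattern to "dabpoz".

dabpozori

bopohziz and rampipim both have last vowel 'i' yet inflect differently (bopohzizori, rarampipim), so the last vowel is not what conditions the rule; the final letter is.
"dabpoz" ends in -z. The stems ending in -z (bopohziz → bopohzizori, rekvoz → rekvozori) add -ori.
The other patterns: stems ending in -f or -m repeat the first consonant+vowel as a prefix; stems ending in -e or -v insert -ez- after the first vowel.
So dabpoz → dabpozori.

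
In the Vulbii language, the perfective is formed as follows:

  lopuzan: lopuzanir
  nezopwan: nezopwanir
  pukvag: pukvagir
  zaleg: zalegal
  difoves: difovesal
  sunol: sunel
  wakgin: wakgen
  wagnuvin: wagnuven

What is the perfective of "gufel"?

pukvag and zaleg both end in -g yet inflect differently (pukvagir, zalegal), so the final letter is not what conditions the rule; the last vowel is.
"gufel" has last vowel 'e'. The stems whose last vowel is 'e' (zaleg → zalegal, difoves → difovesal) add -al.
The other patterns: stems whose last vowel is 'a' add -ir; stems whose last vowel is 'i' or 'o' change the last vowel to 'e'.
So gufel → gufelal.

gufelal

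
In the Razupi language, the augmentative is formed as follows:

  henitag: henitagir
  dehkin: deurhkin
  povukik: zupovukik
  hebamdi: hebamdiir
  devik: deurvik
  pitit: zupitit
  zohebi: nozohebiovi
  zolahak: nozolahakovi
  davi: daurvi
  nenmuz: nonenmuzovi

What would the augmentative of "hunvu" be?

hunvuir

hebamdi and davi both end in -i yet inflect differently (hebamdiir, daurvi), so the final letter is not what conditions the rule; the first letter is.
"hunvu" begins with h-. The stems beginning with h- (henitag → henitagir, hebamdi → hebamdiir) add -ir.
So hunvu → hunvuir.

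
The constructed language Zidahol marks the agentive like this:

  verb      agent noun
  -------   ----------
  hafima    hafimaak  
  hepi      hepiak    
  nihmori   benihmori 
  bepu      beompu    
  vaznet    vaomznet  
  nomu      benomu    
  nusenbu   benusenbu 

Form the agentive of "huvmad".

nihmori and hepi both end in -i yet inflect differently (benihmori, hepiak), so the final letter is not what conditions the rule; the first letter is.
"huvmad" begins with h-. The stems beginning with h- (hepi → hepiak, hafima → hafimaak) add -ak.
The other patterns: stems beginning with n- add the prefix be-; stems beginning with b- or v- insert -om- after the first vowel.
So huvmad → huvmadak.

huvmadak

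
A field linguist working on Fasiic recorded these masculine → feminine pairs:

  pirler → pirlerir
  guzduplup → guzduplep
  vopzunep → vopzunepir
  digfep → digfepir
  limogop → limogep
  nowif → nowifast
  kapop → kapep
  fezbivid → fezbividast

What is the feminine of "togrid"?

vopzunep and kapop both end in -p yet inflect differently (vopzunepir, kapep), so the final letter is not what conditions the rule; the last vowel is.
"togrid" has last vowel 'i'. The stems whose last vowel is 'i' (nowif → nowifast, fezbivid → fezbividast) add -ast.
The other patterns: stems whose last vowel is 'e' add -ir; stems whose last vowel is 'o' or 'u' change the last vowel to 'e'.
So togrid → togridast.

togridast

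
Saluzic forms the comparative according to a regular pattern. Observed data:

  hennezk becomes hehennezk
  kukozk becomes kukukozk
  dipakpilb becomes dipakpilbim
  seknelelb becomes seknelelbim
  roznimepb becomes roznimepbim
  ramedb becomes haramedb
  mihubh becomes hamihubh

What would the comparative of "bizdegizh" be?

dipakpilb and ramedb both end in -b yet inflect differently (dipakpilbim, haramedb), so the final letter is not what conditions the rule; the second-to-last letter is.
"bizdegizh" has second-to-last letter 'z'. The stems whose second-to-last letter is 'z' (hennezk → hehennezk, kukozk → kukukozk) repeat the first consonant+vowel as a prefix.
So bizdegizh → bibizdegizh.

bibizdegizh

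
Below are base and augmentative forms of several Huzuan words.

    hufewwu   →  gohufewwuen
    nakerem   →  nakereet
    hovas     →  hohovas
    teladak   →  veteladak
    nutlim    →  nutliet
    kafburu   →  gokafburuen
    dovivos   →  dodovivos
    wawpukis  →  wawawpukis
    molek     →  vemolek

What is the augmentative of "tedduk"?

vetedduk

nutlim and wawpukis both have last vowel 'i' yet inflect differently (nutliet, wawawpukis), so the last vowel is not what conditions the rule; the final letter is.
"tedduk" ends in -k. The stems ending in -k (molek → vemolek, teladak → veteladak) add the prefix ve-.
The other patterns: stems ending in -m drop the final letter and add -et; stems ending in -s repeat the first consonant+vowel as a prefix; stems ending in -u add go- … -en around the stem.
So tedduk → vetedduk.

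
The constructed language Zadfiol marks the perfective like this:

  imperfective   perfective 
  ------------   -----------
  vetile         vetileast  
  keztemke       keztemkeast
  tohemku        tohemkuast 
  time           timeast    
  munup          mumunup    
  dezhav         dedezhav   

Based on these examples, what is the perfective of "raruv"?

rararuv

tohemku and munup both have last vowel 'u' yet inflect differently (tohemkuast, mumunup), so the last vowel is not what conditions the rule; whether the stem ends in a vowel or a consonant is.
"raruv" ends in a consonant. The stems ending in a consonant (munup → mumunup, dezhav → dedezhav) repeat the first consonant+vowel as a prefix.
So raruv → rararuv.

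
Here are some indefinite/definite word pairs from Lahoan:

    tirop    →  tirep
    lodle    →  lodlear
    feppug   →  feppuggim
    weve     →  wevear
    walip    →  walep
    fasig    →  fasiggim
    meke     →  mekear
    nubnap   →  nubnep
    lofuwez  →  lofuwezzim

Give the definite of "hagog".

hagoggim

lodle and lofuwez both have last vowel 'e' yet inflect differently (lodlear, lofuwezzim), so the last vowel is not what conditions the rule; the final letter is.
"hagog" ends in -g. The stems ending in -g (feppug → feppuggim, fasig → fasiggim) double the final consonant and add -im.
The other patterns: stems ending in -p change the last vowel to 'e'; stems ending in -e add -ar.
So hagog → hagoggim.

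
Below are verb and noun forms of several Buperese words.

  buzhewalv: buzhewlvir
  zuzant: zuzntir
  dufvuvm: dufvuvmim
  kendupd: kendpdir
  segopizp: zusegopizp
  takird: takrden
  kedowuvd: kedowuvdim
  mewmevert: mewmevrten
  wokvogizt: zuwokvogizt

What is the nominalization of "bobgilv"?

wokvogizt and mewmevert both end in -t yet inflect differently (zuwokvogizt, mewmevrten), so the final letter is not what conditions the rule; the second-to-last letter is.
"bobgilv" has second-to-last letter 'l'. The one such stem in the data (buzhewalv → buzhewlvir) deletes the last vowel and adds -ir (as do kendupd, zuzant), so the same rule applies.
The other patterns: stems whose second-to-last letter is 'z' add the prefix zu-; stems whose second-to-last letter is 'r' delete the last vowel and add -en; stems whose second-to-last letter is 'v' add -im.
So bobgilv → bobglvir.

bobglvir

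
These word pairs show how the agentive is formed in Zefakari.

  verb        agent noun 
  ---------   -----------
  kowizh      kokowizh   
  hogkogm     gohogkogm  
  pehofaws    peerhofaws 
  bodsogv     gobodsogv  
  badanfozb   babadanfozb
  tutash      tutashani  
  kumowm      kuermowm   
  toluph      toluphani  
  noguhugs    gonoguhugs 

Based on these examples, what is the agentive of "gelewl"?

geerlewl

hogkogm and kumowm both end in -m yet inflect differently (gohogkogm, kuermowm), so the final letter is not what conditions the rule; the second-to-last letter is.
"gelewl" has second-to-last letter 'w'. The stems whose second-to-last letter is 'w' (kumowm → kuermowm, pehofaws → peerhofaws) insert -er- after the first vowel.
The other patterns: stems whose second-to-last letter is 'g' add the prefix go-; stems whose second-to-last letter is 'z' repeat the first consonant+vowel as a prefix; stems whose second-to-last letter is 'p' or 's' add -ani.
So gelewl → geerlewl.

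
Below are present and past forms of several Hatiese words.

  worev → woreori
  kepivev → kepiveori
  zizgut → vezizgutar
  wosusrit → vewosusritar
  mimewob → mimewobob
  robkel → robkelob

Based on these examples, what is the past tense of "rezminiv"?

rezminiori

worev and robkel both have last vowel 'e' yet inflect differently (woreori, robkelob), so the last vowel is not what conditions the rule; the final letter is.
"rezminiv" ends in -v. The stems ending in -v (worev → woreori, kepivev → kepiveori) drop the final letter and add -ori.
The other patterns: stems ending in -t add ve- … -ar around the stem; stems ending in -b or -l add -ob.
So rezminiv → rezminiori.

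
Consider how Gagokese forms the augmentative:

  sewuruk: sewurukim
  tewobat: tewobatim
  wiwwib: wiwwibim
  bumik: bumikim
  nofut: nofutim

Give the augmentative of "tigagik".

tigagikim

Every pair shown (sewuruk → sewurukim, tewobat → tewobatim, wiwwib → wiwwibim, …) follows the same rule: add -im.
So tigagik → tigagikim.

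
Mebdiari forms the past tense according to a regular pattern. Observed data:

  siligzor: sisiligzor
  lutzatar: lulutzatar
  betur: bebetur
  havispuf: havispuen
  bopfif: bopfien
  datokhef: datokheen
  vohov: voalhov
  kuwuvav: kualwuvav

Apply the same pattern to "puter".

puputer

betur and havispuf both have last vowel 'u' yet inflect differently (bebetur, havispuen), so the last vowel is not what conditions the rule; the final letter is.
"puter" ends in -r. The stems ending in -r (siligzor → sisiligzor, lutzatar → lulutzatar, betur → bebetur) repeat the first consonant+vowel as a prefix.
The other patterns: stems ending in -f drop the final letter and add -en; stems ending in -v insert -al- after the first vowel.
So puter → puputer.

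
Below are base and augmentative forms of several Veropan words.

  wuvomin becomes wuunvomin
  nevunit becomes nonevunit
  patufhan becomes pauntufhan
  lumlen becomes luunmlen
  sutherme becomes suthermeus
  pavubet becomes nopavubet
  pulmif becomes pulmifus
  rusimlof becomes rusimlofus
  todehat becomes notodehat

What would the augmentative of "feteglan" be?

feunteglan

todehat and patufhan both have last vowel 'a' yet inflect differently (notodehat, pauntufhan), so the last vowel is not what conditions the rule; the final letter is.
"feteglan" ends in -n. The stems ending in -n (patufhan → pauntufhan, wuvomin → wuunvomin, lumlen → luunmlen) insert -un- after the first vowel.
The other patterns: stems ending in -t add the prefix no-; stems ending in -e or -f add -us.
So feteglan → feunteglan.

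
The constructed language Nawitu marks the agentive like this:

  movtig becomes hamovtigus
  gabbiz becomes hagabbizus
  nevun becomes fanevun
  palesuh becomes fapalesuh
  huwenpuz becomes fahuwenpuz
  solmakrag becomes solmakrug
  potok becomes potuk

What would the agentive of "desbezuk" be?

fadesbezuk

gabbiz and huwenpuz both end in -z yet inflect differently (hagabbizus, fahuwenpuz), so the final letter is not what conditions the rule; the last vowel is.
"desbezuk" has last vowel 'u'. The stems whose last vowel is 'u' (nevun → fanevun, palesuh → fapalesuh, huwenpuz → fahuwenpuz) add the prefix fa-.
So desbezuk → fadesbezuk.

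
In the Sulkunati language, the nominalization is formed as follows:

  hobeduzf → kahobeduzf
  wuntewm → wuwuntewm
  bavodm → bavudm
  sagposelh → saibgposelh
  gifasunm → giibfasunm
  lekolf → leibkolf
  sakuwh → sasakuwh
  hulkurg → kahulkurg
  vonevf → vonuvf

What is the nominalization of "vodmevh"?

sagposelh and sakuwh both end in -h yet inflect differently (saibgposelh, sasakuwh), so the final letter is not what conditions the rule; the second-to-last letter is.
"vodmevh" has second-to-last letter 'v'. The one such stem in the data (vonevf → vonuvf) changes the last vowel to 'u' (as does bavodm), so the same rule applies.
The other patterns: stems whose second-to-last letter is 'l' or 'n' insert -ib- after the first vowel; stems whose second-to-last letter is 'w' repeat the first consonant+vowel as a prefix; stems whose second-to-last letter is 'r' or 'z' add the prefix ka-.
So vodmevh → vodmuvh.

vodmuvh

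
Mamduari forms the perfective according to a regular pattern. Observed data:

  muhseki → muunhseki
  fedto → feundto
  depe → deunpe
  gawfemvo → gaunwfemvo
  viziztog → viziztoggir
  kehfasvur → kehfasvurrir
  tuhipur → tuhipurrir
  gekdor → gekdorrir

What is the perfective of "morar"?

"morar" ends in a consonant. The stems ending in a consonant (viziztog → viziztoggir, kehfasvur → kehfasvurrir, tuhipur → tuhipurrir) double the final consonant and add -ir.
So morar → morarrir.

morarrir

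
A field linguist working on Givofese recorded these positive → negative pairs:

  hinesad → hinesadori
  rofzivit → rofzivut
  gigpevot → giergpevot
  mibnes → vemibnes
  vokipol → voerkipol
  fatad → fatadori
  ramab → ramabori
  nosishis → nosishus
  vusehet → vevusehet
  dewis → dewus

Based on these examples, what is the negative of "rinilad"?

riniladori

gigpevot and rofzivit both end in -t yet inflect differently (giergpevot, rofzivut), so the final letter is not what conditions the rule; the last vowel is.
"rinilad" has last vowel 'a'. The stems whose last vowel is 'a' (fatad → fatadori, hinesad → hinesadori, ramab → ramabori) add -ori.
The other patterns: stems whose last vowel is 'o' insert -er- after the first vowel; stems whose last vowel is 'i' change the last vowel to 'u'; stems whose last vowel is 'e' add the prefix ve-.
So rinilad → riniladori.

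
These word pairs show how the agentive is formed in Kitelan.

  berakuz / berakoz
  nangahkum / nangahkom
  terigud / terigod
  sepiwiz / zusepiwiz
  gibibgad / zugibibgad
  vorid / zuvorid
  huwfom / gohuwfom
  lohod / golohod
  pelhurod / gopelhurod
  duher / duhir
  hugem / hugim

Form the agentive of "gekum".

"gekum" has last vowel 'u'. The stems whose last vowel is 'u' (berakuz → berakoz, nangahkum → nangahkom, terigud → terigod) change the last vowel to 'o'.
So gekum → gekom.

gekom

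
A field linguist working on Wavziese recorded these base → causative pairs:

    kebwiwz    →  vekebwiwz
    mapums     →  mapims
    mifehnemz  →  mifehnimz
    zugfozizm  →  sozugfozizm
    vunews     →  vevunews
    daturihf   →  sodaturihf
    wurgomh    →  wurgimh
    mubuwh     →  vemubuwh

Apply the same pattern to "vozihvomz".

wurgomh and mubuwh both end in -h yet inflect differently (wurgimh, vemubuwh), so the final letter is not what conditions the rule; the second-to-last letter is.
"vozihvomz" has second-to-last letter 'm'. The stems whose second-to-last letter is 'm' (mapums → mapims, wurgomh → wurgimh, mifehnemz → mifehnimz) change the last vowel to 'i'.
So vozihvomz → vozihvimz.

vozihvimz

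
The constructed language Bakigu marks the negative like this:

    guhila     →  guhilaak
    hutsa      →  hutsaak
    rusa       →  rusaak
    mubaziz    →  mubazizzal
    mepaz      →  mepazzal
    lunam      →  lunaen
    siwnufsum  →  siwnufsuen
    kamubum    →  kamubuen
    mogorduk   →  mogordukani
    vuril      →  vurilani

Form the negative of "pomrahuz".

guhila and mepaz both have last vowel 'a' yet inflect differently (guhilaak, mepazzal), so the last vowel is not what conditions the rule; the final letter is.
"pomrahuz" ends in -z. The stems ending in -z (mubaziz → mubazizzal, mepaz → mepazzal) double the final consonant and add -al.
So pomrahuz → pomrahuzzal.

pomrahuzzal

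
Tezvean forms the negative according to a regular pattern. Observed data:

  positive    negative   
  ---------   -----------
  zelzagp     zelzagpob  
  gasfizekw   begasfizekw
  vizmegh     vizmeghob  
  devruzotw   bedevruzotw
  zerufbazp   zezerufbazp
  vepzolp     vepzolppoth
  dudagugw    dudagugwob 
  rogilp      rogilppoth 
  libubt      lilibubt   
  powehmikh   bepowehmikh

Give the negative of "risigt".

risigtob

powehmikh and vizmegh both end in -h yet inflect differently (bepowehmikh, vizmeghob), so the final letter is not what conditions the rule; the second-to-last letter is.
"risigt" has second-to-last letter 'g'. The stems whose second-to-last letter is 'g' (zelzagp → zelzagpob, vizmegh → vizmeghob, dudagugw → dudagugwob) add -ob.
So risigt → risigtob.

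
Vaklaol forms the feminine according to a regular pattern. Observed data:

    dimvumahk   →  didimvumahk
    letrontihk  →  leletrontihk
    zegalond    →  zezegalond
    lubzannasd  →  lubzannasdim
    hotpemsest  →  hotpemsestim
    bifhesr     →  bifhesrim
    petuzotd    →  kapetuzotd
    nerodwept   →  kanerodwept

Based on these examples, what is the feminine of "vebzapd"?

zegalond and lubzannasd both end in -d yet inflect differently (zezegalond, lubzannasdim), so the final letter is not what conditions the rule; the second-to-last letter is.
"vebzapd" has second-to-last letter 'p'. The one such stem in the data (nerodwept → kanerodwept) adds the prefix ka-, so the same rule applies.
The other patterns: stems whose second-to-last letter is 'h' or 'n' repeat the first consonant+vowel as a prefix; stems whose second-to-last letter is 's' add -im.
So vebzapd → kavebzapd.

kavebzapd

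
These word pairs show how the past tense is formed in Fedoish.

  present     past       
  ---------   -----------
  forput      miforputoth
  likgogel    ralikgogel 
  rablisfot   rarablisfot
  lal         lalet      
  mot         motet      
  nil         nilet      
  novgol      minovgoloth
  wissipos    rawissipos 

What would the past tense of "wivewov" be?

rawivewov

nil and novgol both end in -l yet inflect differently (nilet, minovgoloth), so the final letter is not what conditions the rule; the number of vowels is.
"wivewov" has 3 vowels. The stems with 3 vowels (wissipos → rawissipos, rablisfot → rarablisfot, likgogel → ralikgogel) add the prefix ra-.
The other patterns: stems with 1 vowel add -et; stems with 2 vowels add mi- … -oth around the stem.
So wivewov → rawivewov.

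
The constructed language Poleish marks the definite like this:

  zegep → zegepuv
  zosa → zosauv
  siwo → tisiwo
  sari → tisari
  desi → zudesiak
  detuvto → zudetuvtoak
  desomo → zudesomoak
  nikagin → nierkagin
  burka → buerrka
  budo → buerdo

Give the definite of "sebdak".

tisebdak

"sebdak" begins with s-. The stems beginning with s- (siwo → tisiwo, sari → tisari) add the prefix ti-.
The other patterns: stems beginning with z- add -uv; stems beginning with d- add zu- … -ak around the stem; stems beginning with b- or n- insert -er- after the first vowel.
So sebdak → tisebdak.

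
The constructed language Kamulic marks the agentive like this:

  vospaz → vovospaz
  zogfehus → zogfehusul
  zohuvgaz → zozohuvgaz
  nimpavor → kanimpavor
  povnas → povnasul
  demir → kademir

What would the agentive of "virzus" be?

virzusul

povnas and zohuvgaz both have last vowel 'a' yet inflect differently (povnasul, zozohuvgaz), so the last vowel is not what conditions the rule; the final letter is.
"virzus" ends in -s. The stems ending in -s (zogfehus → zogfehusul, povnas → povnasul) add -ul.
So virzus → virzusul.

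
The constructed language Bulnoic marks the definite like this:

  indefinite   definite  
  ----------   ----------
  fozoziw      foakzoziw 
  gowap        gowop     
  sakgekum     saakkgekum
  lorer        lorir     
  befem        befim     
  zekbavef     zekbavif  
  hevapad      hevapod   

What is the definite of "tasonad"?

tasonod

"tasonad" has last vowel 'a'. The stems whose last vowel is 'a' (hevapad → hevapod, gowap → gowop) change the last vowel to 'o'.
So tasonad → tasonod.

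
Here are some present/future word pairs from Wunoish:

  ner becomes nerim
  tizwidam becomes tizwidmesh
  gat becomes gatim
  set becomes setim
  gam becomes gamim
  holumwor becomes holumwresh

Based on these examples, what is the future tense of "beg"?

begim

"beg" has 1 vowel. The stems with 1 vowel (gat → gatim, set → setim, ner → nerim) add -im.
The other pattern: stems with 3 vowels delete the last vowel and add -esh.
So beg → begim.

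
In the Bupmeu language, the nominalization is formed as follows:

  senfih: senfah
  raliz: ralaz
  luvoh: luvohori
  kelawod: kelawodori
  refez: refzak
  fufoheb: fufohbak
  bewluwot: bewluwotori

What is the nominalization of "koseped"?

"koseped" has last vowel 'e'. The stems whose last vowel is 'e' (refez → refzak, fufoheb → fufohbak) delete the last vowel and add -ak.
The other patterns: stems whose last vowel is 'i' change the last vowel to 'a'; stems whose last vowel is 'o' add -ori.
So koseped → kosepdak.

kosepdak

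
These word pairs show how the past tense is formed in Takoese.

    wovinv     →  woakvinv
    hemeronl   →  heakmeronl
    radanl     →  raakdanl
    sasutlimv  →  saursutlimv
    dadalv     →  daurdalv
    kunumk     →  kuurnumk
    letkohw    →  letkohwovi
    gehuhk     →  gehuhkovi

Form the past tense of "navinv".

wovinv and sasutlimv both end in -v yet inflect differently (woakvinv, saursutlimv), so the final letter is not what conditions the rule; the second-to-last letter is.
"navinv" has second-to-last letter 'n'. The stems whose second-to-last letter is 'n' (radanl → raakdanl, hemeronl → heakmeronl, wovinv → woakvinv) insert -ak- after the first vowel.
So navinv → naakvinv.

naakvinv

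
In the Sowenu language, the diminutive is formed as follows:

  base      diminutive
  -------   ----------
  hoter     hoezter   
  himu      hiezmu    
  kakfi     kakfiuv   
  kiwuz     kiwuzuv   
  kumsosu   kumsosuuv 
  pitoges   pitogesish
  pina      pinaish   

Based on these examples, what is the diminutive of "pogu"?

poguish

himu and kumsosu both end in -u yet inflect differently (hiezmu, kumsosuuv), so the final letter is not what conditions the rule; the first letter is.
"pogu" begins with p-. The stems beginning with p- (pitoges → pitogesish, pina → pinaish) add -ish.
So pogu → poguish.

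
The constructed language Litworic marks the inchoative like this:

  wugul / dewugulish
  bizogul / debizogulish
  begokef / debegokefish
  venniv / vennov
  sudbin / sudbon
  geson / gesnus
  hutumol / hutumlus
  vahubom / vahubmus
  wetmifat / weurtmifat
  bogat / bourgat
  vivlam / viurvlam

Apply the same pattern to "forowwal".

sudbin and geson both end in -n yet inflect differently (sudbon, gesnus), so the final letter is not what conditions the rule; the last vowel is.
"forowwal" has last vowel 'a'. The stems whose last vowel is 'a' (wetmifat → weurtmifat, bogat → bourgat, vivlam → viurvlam) insert -ur- after the first vowel.
So forowwal → fourrowwal.

fourrowwal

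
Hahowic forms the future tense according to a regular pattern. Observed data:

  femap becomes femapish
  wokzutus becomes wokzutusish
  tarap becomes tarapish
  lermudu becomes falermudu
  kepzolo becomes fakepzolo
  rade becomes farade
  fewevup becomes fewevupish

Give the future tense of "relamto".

farelamto

fewevup and lermudu both have last vowel 'u' yet inflect differently (fewevupish, falermudu), so the last vowel is not what conditions the rule; whether the stem ends in a vowel or a consonant is.
"relamto" ends in a vowel. The stems ending in a vowel (kepzolo → fakepzolo, rade → farade, lermudu → falermudu) add the prefix fa-.
The other pattern: stems ending in a consonant add -ish.
So relamto → farelamto.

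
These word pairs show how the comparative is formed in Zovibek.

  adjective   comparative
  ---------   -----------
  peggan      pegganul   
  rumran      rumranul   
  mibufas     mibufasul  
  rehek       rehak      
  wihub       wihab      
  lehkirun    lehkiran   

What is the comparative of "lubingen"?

peggan and lehkirun both end in -n yet inflect differently (pegganul, lehkiran), so the final letter is not what conditions the rule; the last vowel is.
"lubingen" has last vowel 'e'. The one such stem in the data (rehek → rehak) changes the last vowel to 'a' (as do wihub, lehkirun), so the same rule applies.
The other pattern: stems whose last vowel is 'a' add -ul.
So lubingen → lubingan.

lubingan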